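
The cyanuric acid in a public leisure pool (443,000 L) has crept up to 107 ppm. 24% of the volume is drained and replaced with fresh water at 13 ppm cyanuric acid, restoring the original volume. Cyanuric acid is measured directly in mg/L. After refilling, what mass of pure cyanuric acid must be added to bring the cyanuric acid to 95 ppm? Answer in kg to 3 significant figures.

After draining 24% and refilling: 107 × 0.76 + 13 × 0.24 = 84.44 ppm.
Deficit to target: 95 − 84.44 = 10.56 mg/L.
Mass: 10.56 mg/L × 443,000 L = 4678 g cyanuric acid.

4.68 kg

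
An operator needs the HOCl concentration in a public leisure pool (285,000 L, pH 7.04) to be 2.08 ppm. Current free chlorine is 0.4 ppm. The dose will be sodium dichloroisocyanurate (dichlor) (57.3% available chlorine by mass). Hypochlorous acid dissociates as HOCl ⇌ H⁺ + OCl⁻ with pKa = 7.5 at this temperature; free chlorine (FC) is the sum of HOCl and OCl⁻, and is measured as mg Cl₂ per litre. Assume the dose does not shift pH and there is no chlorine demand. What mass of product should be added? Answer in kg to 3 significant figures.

[OCl⁻]/[HOCl] = 10^(pH − pKa) = 10^(7.04 − 7.5) = 0.3467; fraction as HOCl = 1/(1 + 0.3467) = 0.7425.
Free chlorine required for 2.08 ppm HOCl: 2.08 / 0.7425 = 2.801 ppm.
FC to add: 2.801 − 0.4 = 2.401 mg/L as Cl₂.
Cl₂ equivalent: 2.401 mg/L × 285,000 L = 684.3 g.
Product at 57.3% available Cl: 684.3 / 0.573 = 1194 g.

1.19 kg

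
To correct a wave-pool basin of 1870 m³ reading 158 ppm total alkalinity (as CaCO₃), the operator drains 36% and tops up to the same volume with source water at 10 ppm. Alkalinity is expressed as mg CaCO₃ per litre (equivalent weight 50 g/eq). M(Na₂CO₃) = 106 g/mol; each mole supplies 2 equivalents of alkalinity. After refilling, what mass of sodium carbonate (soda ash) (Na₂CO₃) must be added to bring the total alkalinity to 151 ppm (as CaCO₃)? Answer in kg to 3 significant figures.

Volume: 1870 m³ = 1,870,000 L.
After draining 36% and refilling: 158 × 0.64 + 10 × 0.36 = 104.72 ppm.
Deficit to target: 151 − 104.72 = 46.28 mg/L.
As CaCO₃: 46.28 mg/L × 1,870,000 L = 86,540 g; ÷ 50 g/eq ÷ 2 = 865.4 mol Na₂CO₃.
Mass: 865.4 × 106 = 91,740 g.

91.7 kg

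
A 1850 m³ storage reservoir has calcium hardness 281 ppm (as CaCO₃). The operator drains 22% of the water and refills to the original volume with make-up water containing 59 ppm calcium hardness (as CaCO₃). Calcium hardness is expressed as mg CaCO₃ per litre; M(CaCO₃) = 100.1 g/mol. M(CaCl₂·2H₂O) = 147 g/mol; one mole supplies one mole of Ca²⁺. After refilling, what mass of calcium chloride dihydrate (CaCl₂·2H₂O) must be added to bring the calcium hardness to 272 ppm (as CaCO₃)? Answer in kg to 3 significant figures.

Volume: 1850 m³ = 1,850,000 L.
After draining 22% and refilling: 281 × 0.78 + 59 × 0.22 = 232.16 ppm.
Deficit to target: 272 − 232.16 = 39.84 mg/L.
As CaCO₃: 39.84 mg/L × 1,850,000 L = 73,700 g; ÷ 100.1 = 736.3 mol Ca²⁺.
Mass: 736.3 × 147 = 108,200 g.

108 kg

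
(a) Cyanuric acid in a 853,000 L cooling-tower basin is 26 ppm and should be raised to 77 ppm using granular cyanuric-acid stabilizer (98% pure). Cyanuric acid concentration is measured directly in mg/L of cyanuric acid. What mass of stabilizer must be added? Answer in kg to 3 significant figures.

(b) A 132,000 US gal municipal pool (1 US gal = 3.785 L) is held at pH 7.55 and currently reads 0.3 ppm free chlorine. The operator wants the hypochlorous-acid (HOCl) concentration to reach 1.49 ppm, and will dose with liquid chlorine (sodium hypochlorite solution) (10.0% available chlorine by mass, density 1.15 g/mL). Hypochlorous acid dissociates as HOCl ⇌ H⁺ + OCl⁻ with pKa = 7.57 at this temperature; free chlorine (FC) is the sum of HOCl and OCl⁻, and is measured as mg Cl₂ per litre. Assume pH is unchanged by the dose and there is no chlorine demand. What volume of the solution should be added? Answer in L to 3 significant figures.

(a) CYA to add: (77 − 26) = 51 mg/L × 853,000 L = 43,500 g cyanuric acid.
(a) At 98% purity: 43,500 / 0.98 = 44,390 g product.

(b) Volume: 132,000 US gal × 3.785 L/gal = 499,620 L.
(b) [OCl⁻]/[HOCl] = 10^(pH − pKa) = 10^(7.55 − 7.57) = 0.955; fraction as HOCl = 1/(1 + 0.955) = 0.5115.
(b) Free chlorine required for 1.49 ppm HOCl: 1.49 / 0.5115 = 2.913 ppm.
(b) FC to add: 2.913 − 0.3 = 2.613 mg/L as Cl₂.
(b) Cl₂ equivalent: 2.613 mg/L × 499,620 L = 1305 g.
(b) Product at 10.0% available Cl: 1305 / 0.1 = 13,050 g.
(b) Volume: 13,050 g ÷ 1.15 g/mL = 11,350 mL.

(a) 44.4 kg; (b) 11.4 L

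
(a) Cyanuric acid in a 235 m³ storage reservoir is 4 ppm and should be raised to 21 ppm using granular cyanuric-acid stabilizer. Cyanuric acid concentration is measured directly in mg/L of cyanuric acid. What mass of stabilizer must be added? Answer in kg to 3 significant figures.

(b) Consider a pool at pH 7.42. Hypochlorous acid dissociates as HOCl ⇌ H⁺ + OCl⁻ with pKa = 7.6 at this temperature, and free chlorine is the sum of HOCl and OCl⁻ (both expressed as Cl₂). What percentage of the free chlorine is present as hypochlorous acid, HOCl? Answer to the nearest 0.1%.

(a) 4.00 kg; (b) 60.2%

(a) Volume: 235 m³ = 235,000 L.
(a) CYA to add: (21 − 4) = 17 mg/L × 235,000 L = 3995 g cyanuric acid.

(b) [OCl⁻]/[HOCl] = 10^(pH − pKa) = 10^(7.42 − 7.6) = 10^-0.18 = 0.6607.
(b) Fraction as HOCl = 1 / (1 + 0.6607) = 0.6022.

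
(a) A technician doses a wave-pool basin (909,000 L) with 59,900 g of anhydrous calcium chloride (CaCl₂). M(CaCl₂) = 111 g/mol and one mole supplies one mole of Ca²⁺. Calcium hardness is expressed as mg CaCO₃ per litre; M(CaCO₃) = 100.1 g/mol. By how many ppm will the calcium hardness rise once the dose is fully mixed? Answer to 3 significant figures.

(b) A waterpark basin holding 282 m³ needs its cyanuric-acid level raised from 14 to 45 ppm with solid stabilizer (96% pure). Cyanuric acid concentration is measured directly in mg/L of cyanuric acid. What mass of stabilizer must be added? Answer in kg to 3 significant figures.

(a) 59.4 ppm; (b) 9.11 kg

(a) Moles of Ca²⁺: 59,900 g ÷ 111 g/mol = 539.6 mol.
(a) As CaCO₃: 539.6 mol × 100.1 g/mol = 54,020 g.
(a) Rise: 54,020 g / 909,000 L × 1000 = 59.43 mg/L.

(b) Volume: 282 m³ = 282,000 L.
(b) CYA to add: (45 − 14) = 31 mg/L × 282,000 L = 8742 g cyanuric acid.
(b) At 96% purity: 8742 / 0.96 = 9106 g product.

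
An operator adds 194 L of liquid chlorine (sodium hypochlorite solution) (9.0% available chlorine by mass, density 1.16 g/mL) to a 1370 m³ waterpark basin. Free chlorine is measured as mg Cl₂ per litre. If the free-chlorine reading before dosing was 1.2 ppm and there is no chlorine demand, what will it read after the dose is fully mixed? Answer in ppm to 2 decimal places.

15.98 ppm

Volume: 1370 m³ = 1,370,000 L.
Mass of solution: 194 L × 1000 mL/L × 1.16 g/mL = 225,000 g.
Available chlorine delivered: 225,000 g × 0.09 = 20,250 g as Cl₂.
Concentration rise: 20,250 g / 1,370,000 L = 14.78 mg/L = 14.78 ppm.
Final FC: 1.2 + 14.78 = 15.98 ppm.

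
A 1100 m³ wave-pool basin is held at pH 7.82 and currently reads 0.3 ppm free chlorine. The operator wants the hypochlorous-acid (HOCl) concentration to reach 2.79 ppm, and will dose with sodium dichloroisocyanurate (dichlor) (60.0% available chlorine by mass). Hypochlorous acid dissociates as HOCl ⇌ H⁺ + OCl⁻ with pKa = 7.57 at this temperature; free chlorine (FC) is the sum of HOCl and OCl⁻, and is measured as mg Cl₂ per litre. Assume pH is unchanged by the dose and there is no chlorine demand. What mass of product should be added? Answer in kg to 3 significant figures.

13.7 kg

Volume: 1100 m³ = 1,100,000 L.
[OCl⁻]/[HOCl] = 10^(pH − pKa) = 10^(7.82 − 7.57) = 1.778; fraction as HOCl = 1/(1 + 1.778) = 0.3599.
Free chlorine required for 2.79 ppm HOCl: 2.79 / 0.3599 = 7.751 ppm.
FC to add: 7.751 − 0.3 = 7.451 mg/L as Cl₂.
Cl₂ equivalent: 7.451 mg/L × 1,100,000 L = 8197 g.
Product at 60.0% available Cl: 8197 / 0.6 = 13,660 g.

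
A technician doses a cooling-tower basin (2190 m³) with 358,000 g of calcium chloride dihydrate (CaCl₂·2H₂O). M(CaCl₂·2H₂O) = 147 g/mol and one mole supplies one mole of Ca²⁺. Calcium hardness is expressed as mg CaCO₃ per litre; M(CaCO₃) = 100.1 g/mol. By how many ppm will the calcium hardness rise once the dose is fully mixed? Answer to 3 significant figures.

111 ppm

Volume: 2190 m³ = 2,190,000 L.
Moles of Ca²⁺: 358,000 g ÷ 147 g/mol = 2435 mol.
As CaCO₃: 2435 mol × 100.1 g/mol = 243,800 g.
Rise: 243,800 g / 2,190,000 L × 1000 = 111.3 mg/L.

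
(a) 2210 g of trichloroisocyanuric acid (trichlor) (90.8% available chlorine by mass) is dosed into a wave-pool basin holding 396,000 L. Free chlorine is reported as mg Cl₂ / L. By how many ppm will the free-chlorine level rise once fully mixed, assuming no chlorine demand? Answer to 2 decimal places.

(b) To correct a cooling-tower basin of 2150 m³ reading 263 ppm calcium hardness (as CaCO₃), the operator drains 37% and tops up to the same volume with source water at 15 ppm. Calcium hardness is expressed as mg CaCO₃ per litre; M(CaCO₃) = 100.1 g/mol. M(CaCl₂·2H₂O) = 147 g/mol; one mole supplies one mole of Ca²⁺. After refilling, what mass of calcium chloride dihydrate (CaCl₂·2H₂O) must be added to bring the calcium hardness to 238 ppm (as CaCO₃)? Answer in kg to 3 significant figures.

(a) 5.07 ppm; (b) 211 kg

(a) Available chlorine delivered: 2210 g × 0.908 = 2007 g as Cl₂.
(a) Concentration rise: 2007 g / 396,000 L = 5.067 mg/L = 5.07 ppm.

(b) Volume: 2150 m³ = 2,150,000 L.
(b) After draining 37% and refilling: 263 × 0.63 + 15 × 0.37 = 171.24 ppm.
(b) Deficit to target: 238 − 171.24 = 66.76 mg/L.
(b) As CaCO₃: 66.76 mg/L × 2,150,000 L = 143,500 g; ÷ 100.1 = 1434 mol Ca²⁺.
(b) Mass: 1434 × 147 = 210,800 g.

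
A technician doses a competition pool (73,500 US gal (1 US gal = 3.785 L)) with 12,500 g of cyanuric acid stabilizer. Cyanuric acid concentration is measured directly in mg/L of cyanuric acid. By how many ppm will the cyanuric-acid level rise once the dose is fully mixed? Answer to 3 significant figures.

44.9 ppm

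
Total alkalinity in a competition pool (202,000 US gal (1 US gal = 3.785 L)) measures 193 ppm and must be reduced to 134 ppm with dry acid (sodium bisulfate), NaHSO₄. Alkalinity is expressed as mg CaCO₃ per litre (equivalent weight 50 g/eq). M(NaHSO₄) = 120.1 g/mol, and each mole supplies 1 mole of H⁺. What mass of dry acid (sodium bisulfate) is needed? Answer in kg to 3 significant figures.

Volume: 202,000 US gal × 3.785 L/gal = 764,570 L.
Alkalinity to neutralize: (193 − 134) = 59 mg/L as CaCO₃ × 764,570 L = 45,110 g as CaCO₃.
Equivalents of H⁺ required: 45,110 ÷ 50 g/eq = 902.2 eq = 902.2 mol NaHSO₄.
Mass of NaHSO₄: 902.2 × 120.1 = 108,400 g.

108 kg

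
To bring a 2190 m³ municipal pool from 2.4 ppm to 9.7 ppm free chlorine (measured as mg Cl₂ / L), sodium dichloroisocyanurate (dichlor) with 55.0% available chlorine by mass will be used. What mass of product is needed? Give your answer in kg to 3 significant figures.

Volume: 2190 m³ = 2,190,000 L.
Chlorine deficit: 9.7 − 2.4 = 7.3 ppm = 7.3 mg/L as Cl₂.
Cl₂ equivalent needed: 7.3 mg/L × 2,190,000 L = 15,990,000 mg = 15,990 g.
Product at 55.0% available chlorine: 15,990 / 0.55 = 29,070 g.

29.1 kg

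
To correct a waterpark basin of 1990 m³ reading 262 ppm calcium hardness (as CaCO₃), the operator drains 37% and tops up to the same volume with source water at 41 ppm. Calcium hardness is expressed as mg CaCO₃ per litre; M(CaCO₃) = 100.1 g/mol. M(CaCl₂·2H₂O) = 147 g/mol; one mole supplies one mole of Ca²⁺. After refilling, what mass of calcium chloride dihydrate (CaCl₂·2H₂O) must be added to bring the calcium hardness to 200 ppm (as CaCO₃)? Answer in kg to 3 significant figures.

Volume: 1990 m³ = 1,990,000 L.
After draining 37% and refilling: 262 × 0.63 + 41 × 0.37 = 180.23 ppm.
Deficit to target: 200 − 180.23 = 19.77 mg/L.
As CaCO₃: 19.77 mg/L × 1,990,000 L = 39,340 g; ÷ 100.1 = 393 mol Ca²⁺.
Mass: 393 × 147 = 57,780 g.

57.8 kg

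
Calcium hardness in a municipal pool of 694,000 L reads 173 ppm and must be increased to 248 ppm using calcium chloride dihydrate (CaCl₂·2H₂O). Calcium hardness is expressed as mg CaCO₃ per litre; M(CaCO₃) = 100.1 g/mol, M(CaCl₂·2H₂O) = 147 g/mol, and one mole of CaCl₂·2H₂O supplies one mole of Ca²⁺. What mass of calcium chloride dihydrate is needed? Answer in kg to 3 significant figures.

Hardness to add: (248 − 173) = 75 mg/L as CaCO₃ × 694,000 L = 52,050 g as CaCO₃.
Moles of Ca²⁺ (1 mol Ca²⁺ ≡ 1 mol CaCO₃): 52,050 / 100.1 g/mol = 520 mol.
Mass of CaCl₂·2H₂O: 520 × 147 = 76,440 g.

76.4 kg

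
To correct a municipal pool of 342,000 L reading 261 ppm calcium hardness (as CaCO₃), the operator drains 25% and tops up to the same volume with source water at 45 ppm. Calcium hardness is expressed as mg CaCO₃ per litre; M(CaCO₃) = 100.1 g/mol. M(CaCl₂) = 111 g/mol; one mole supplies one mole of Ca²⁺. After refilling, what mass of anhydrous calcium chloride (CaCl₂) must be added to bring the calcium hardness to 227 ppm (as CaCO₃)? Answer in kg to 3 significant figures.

7.58 kg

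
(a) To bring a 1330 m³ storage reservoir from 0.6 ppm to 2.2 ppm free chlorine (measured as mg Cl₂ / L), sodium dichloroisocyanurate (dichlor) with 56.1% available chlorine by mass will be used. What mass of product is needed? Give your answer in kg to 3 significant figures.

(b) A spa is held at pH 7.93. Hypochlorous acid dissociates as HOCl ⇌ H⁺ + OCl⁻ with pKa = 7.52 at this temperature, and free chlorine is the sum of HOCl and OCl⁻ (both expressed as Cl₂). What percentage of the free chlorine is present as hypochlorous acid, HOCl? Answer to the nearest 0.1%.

(a) 3.79 kg; (b) 28.0%

(a) Volume: 1330 m³ = 1,330,000 L.
(a) Chlorine deficit: 2.2 − 0.6 = 1.6 ppm = 1.6 mg/L as Cl₂.
(a) Cl₂ equivalent needed: 1.6 mg/L × 1,330,000 L = 2,128,000 mg = 2128 g.
(a) Product at 56.1% available chlorine: 2128 / 0.561 = 3793 g.

(b) [OCl⁻]/[HOCl] = 10^(pH − pKa) = 10^(7.93 − 7.52) = 10^0.41 = 2.57.
(b) Fraction as HOCl = 1 / (1 + 2.57) = 0.2801.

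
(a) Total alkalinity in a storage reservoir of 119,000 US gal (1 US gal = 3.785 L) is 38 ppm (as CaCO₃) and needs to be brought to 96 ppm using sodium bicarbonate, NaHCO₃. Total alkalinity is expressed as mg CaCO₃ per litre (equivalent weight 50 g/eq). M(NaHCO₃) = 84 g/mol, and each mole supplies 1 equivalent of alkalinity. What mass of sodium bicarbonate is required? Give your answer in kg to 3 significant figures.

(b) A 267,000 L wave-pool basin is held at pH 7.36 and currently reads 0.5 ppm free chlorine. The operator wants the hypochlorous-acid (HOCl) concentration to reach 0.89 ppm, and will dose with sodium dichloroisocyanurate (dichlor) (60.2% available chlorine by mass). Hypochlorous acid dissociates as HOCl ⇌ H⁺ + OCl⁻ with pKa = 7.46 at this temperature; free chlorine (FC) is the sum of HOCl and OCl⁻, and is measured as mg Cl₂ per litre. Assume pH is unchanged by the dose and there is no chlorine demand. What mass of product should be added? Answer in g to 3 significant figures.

(a) Volume: 119,000 US gal × 3.785 L/gal = 450,415 L.
(a) Alkalinity to add: (96 − 38) = 58 mg/L as CaCO₃ × 450,415 L = 26,120 g as CaCO₃.
(a) Equivalents: 26,120 g ÷ 50 g/eq = 522.5 eq.
(a) NaHCO₃ supplies 1 eq per mole → 522.5 mol.
(a) Mass: 522.5 mol × 84 g/mol = 43,890 g.

(b) [OCl⁻]/[HOCl] = 10^(pH − pKa) = 10^(7.36 − 7.46) = 0.7943; fraction as HOCl = 1/(1 + 0.7943) = 0.5573.
(b) Free chlorine required for 0.89 ppm HOCl: 0.89 / 0.5573 = 1.597 ppm.
(b) FC to add: 1.597 − 0.5 = 1.097 mg/L as Cl₂.
(b) Cl₂ equivalent: 1.097 mg/L × 267,000 L = 292.9 g.
(b) Product at 60.2% available Cl: 292.9 / 0.602 = 486.5 g.

(a) 43.9 kg; (b) 487 g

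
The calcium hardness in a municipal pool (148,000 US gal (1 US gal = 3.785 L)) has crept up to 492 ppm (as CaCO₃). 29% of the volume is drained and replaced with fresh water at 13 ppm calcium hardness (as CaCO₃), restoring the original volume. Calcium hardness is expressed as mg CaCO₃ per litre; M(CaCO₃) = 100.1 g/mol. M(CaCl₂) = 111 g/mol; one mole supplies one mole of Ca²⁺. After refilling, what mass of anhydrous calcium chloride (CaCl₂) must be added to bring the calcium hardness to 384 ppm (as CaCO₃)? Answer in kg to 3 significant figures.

Volume: 148,000 US gal × 3.785 L/gal = 560,180 L.
After draining 29% and refilling: 492 × 0.71 + 13 × 0.29 = 353.09 ppm.
Deficit to target: 384 − 353.09 = 30.91 mg/L.
As CaCO₃: 30.91 mg/L × 560,180 L = 17,320 g; ÷ 100.1 = 173 mol Ca²⁺.
Mass: 173 × 111 = 19,200 g.

19.2 kg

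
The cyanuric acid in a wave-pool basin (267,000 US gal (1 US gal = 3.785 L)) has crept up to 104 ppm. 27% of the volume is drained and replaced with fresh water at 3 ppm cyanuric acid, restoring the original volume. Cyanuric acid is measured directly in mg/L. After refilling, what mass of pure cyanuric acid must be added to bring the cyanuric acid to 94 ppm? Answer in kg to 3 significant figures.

Volume: 267,000 US gal × 3.785 L/gal = 1,010,595 L.
After draining 27% and refilling: 104 × 0.73 + 3 × 0.27 = 76.73 ppm.
Deficit to target: 94 − 76.73 = 17.27 mg/L.
Mass: 17.27 mg/L × 1,010,595 L = 17,450 g cyanuric acid.

17.5 kg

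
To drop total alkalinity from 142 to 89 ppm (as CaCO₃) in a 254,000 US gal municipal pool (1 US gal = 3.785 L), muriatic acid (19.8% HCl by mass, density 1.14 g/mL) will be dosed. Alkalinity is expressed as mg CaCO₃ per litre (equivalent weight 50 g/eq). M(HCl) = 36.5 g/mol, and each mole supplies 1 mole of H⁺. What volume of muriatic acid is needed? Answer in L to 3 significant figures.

Volume: 254,000 US gal × 3.785 L/gal = 961,390 L.
Alkalinity to neutralize: (142 − 89) = 53 mg/L as CaCO₃ × 961,390 L = 50,950 g as CaCO₃.
Equivalents of H⁺ required: 50,950 ÷ 50 g/eq = 1019 eq = 1019 mol HCl.
Mass of HCl: 1019 × 36.5 = 37,200 g.
Mass of 19.8% solution: 37,200 / 0.198 = 187,900 g.
Volume: 187,900 g ÷ 1.14 g/mL = 164,800 mL.

165 L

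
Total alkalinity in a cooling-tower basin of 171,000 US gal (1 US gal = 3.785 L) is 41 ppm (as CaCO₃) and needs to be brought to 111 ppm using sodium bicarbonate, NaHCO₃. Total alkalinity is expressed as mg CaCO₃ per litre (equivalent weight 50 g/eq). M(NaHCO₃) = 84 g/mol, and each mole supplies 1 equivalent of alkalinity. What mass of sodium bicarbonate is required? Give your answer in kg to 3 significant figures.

Volume: 171,000 US gal × 3.785 L/gal = 647,235 L.
Alkalinity to add: (111 − 41) = 70 mg/L as CaCO₃ × 647,235 L = 45,310 g as CaCO₃.
Equivalents: 45,310 g ÷ 50 g/eq = 906.1 eq.
NaHCO₃ supplies 1 eq per mole → 906.1 mol.
Mass: 906.1 mol × 84 g/mol = 76,110 g.

76.1 kg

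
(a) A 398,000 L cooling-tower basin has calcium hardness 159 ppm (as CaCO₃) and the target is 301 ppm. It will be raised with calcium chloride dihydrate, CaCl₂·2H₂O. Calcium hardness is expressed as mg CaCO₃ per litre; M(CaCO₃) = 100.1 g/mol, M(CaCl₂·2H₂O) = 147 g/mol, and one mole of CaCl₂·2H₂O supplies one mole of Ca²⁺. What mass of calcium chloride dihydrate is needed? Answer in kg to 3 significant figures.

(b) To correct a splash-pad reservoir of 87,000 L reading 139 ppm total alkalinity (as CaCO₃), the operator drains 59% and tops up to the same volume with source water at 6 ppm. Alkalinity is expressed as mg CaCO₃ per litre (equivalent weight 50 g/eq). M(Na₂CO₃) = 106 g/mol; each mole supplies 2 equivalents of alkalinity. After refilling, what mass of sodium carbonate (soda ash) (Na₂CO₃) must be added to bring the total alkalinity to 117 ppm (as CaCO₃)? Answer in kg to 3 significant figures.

(a) 83.0 kg; (b) 5.21 kg

(a) Hardness to add: (301 − 159) = 142 mg/L as CaCO₃ × 398,000 L = 56,520 g as CaCO₃.
(a) Moles of Ca²⁺ (1 mol Ca²⁺ ≡ 1 mol CaCO₃): 56,520 / 100.1 g/mol = 564.6 mol.
(a) Mass of CaCl₂·2H₂O: 564.6 × 147 = 83,000 g.

(b) After draining 59% and refilling: 139 × 0.41 + 6 × 0.59 = 60.53 ppm.
(b) Deficit to target: 117 − 60.53 = 56.47 mg/L.
(b) As CaCO₃: 56.47 mg/L × 87,000 L = 4913 g; ÷ 50 g/eq ÷ 2 = 49.13 mol Na₂CO₃.
(b) Mass: 49.13 × 106 = 5208 g.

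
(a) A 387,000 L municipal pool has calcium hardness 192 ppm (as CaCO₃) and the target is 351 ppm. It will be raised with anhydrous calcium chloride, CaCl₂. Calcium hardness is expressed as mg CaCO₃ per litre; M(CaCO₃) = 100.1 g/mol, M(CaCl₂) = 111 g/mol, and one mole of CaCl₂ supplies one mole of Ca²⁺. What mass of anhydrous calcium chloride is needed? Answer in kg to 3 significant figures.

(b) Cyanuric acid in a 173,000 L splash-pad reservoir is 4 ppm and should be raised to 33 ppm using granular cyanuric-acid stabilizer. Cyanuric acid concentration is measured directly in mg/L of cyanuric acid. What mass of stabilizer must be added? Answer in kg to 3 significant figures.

(a) Hardness to add: (351 − 192) = 159 mg/L as CaCO₃ × 387,000 L = 61,530 g as CaCO₃.
(a) Moles of Ca²⁺ (1 mol Ca²⁺ ≡ 1 mol CaCO₃): 61,530 / 100.1 g/mol = 614.7 mol.
(a) Mass of CaCl₂: 614.7 × 111 = 68,230 g.

(b) CYA to add: (33 − 4) = 29 mg/L × 173,000 L = 5017 g cyanuric acid.

(a) 68.2 kg; (b) 5.02 kg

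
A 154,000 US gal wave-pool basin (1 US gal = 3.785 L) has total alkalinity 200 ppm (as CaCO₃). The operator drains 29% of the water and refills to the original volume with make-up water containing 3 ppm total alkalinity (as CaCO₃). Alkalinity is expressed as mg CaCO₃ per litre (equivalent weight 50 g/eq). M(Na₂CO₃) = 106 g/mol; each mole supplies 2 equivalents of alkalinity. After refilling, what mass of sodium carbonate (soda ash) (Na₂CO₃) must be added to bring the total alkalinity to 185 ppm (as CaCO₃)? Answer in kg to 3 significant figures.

26.0 kg

Volume: 154,000 US gal × 3.785 L/gal = 582,890 L.
After draining 29% and refilling: 200 × 0.71 + 3 × 0.29 = 142.87 ppm.
Deficit to target: 185 − 142.87 = 42.13 mg/L.
As CaCO₃: 42.13 mg/L × 582,890 L = 24,560 g; ÷ 50 g/eq ÷ 2 = 245.6 mol Na₂CO₃.
Mass: 245.6 × 106 = 26,030 g.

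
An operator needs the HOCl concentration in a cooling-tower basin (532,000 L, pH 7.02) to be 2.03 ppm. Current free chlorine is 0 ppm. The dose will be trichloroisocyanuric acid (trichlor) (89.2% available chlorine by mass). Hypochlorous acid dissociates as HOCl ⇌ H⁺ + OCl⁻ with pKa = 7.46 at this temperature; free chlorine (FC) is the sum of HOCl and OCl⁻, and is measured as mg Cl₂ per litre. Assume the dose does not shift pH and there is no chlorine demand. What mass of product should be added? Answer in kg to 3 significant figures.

[OCl⁻]/[HOCl] = 10^(pH − pKa) = 10^(7.02 − 7.46) = 0.3631; fraction as HOCl = 1/(1 + 0.3631) = 0.7336.
Free chlorine required for 2.03 ppm HOCl: 2.03 / 0.7336 = 2.767 ppm.
FC to add: 2.767 − 0 = 2.767 mg/L as Cl₂.
Cl₂ equivalent: 2.767 mg/L × 532,000 L = 1472 g.
Product at 89.2% available Cl: 1472 / 0.892 = 1650 g.

1.65 kg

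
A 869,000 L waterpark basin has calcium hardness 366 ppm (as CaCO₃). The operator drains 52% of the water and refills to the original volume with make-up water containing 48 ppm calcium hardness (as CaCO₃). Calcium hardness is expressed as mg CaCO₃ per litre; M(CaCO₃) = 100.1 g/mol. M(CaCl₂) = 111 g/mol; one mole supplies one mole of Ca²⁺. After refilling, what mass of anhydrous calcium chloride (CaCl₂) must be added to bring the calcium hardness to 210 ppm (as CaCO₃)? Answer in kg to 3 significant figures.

9.02 kg

After draining 52% and refilling: 366 × 0.48 + 48 × 0.52 = 200.64 ppm.
Deficit to target: 210 − 200.64 = 9.36 mg/L.
As CaCO₃: 9.36 mg/L × 869,000 L = 8134 g; ÷ 100.1 = 81.26 mol Ca²⁺.
Mass: 81.26 × 111 = 9020 g.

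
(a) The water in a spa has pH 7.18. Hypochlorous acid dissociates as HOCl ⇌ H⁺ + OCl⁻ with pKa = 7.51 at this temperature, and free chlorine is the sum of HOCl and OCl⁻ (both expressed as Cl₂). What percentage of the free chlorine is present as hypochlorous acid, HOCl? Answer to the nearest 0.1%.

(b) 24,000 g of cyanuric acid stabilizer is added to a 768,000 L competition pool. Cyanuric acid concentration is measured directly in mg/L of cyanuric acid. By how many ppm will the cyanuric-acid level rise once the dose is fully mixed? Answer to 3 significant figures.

(a) [OCl⁻]/[HOCl] = 10^(pH − pKa) = 10^(7.18 − 7.51) = 10^-0.33 = 0.4677.
(a) Fraction as HOCl = 1 / (1 + 0.4677) = 0.6813.

(b) Rise: 24,000 g / 768,000 L × 1000 = 31.25 mg/L.

(a) 68.1%; (b) 31.2 ppm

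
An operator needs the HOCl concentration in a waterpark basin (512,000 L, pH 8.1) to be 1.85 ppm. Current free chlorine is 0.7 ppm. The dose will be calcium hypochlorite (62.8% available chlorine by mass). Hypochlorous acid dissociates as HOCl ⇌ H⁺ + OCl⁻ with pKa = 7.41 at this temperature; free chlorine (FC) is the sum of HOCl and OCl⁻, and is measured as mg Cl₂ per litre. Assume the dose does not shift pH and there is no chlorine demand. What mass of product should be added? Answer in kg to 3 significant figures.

[OCl⁻]/[HOCl] = 10^(pH − pKa) = 10^(8.1 − 7.41) = 4.898; fraction as HOCl = 1/(1 + 4.898) = 0.1696.
Free chlorine required for 1.85 ppm HOCl: 1.85 / 0.1696 = 10.91 ppm.
FC to add: 10.91 − 0.7 = 10.21 mg/L as Cl₂.
Cl₂ equivalent: 10.21 mg/L × 512,000 L = 5228 g.
Product at 62.8% available Cl: 5228 / 0.628 = 8325 g.

8.32 kg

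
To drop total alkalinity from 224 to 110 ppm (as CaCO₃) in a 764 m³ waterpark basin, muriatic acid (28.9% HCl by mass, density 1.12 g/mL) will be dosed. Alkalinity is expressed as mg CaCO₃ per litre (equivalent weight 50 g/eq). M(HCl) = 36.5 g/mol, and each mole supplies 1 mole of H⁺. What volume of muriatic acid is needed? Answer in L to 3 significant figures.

196 L

Volume: 764 m³ = 764,000 L.
Alkalinity to neutralize: (224 − 110) = 114 mg/L as CaCO₃ × 764,000 L = 87,100 g as CaCO₃.
Equivalents of H⁺ required: 87,100 ÷ 50 g/eq = 1742 eq = 1742 mol HCl.
Mass of HCl: 1742 × 36.5 = 63,580 g.
Mass of 28.9% solution: 63,580 / 0.289 = 220,000 g.
Volume: 220,000 g ÷ 1.12 g/mL = 196,400 mL.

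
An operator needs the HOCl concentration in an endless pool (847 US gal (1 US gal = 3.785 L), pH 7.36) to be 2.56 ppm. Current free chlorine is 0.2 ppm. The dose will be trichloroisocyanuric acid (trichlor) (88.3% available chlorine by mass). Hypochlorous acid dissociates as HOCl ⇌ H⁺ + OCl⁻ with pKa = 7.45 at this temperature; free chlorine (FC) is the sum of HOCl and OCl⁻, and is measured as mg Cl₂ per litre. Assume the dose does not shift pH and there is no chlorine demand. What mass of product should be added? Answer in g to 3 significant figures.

16.1 g

Volume: 847 US gal × 3.785 L/gal = 3,206 L.
[OCl⁻]/[HOCl] = 10^(pH − pKa) = 10^(7.36 − 7.45) = 0.8128; fraction as HOCl = 1/(1 + 0.8128) = 0.5516.
Free chlorine required for 2.56 ppm HOCl: 2.56 / 0.5516 = 4.641 ppm.
FC to add: 4.641 − 0.2 = 4.441 mg/L as Cl₂.
Cl₂ equivalent: 4.441 mg/L × 3,206 L = 14.24 g.
Product at 88.3% available Cl: 14.24 / 0.883 = 16.12 g.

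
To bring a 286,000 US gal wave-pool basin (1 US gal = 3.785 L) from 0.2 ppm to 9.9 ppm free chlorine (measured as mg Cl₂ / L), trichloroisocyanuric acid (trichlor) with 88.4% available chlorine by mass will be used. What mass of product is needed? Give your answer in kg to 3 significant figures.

Volume: 286,000 US gal × 3.785 L/gal = 1,082,510 L.
Chlorine deficit: 9.9 − 0.2 = 9.7 ppm = 9.7 mg/L as Cl₂.
Cl₂ equivalent needed: 9.7 mg/L × 1,082,510 L = 10,500,000 mg = 10,500 g.
Product at 88.4% available chlorine: 10,500 / 0.884 = 11,880 g.

11.9 kg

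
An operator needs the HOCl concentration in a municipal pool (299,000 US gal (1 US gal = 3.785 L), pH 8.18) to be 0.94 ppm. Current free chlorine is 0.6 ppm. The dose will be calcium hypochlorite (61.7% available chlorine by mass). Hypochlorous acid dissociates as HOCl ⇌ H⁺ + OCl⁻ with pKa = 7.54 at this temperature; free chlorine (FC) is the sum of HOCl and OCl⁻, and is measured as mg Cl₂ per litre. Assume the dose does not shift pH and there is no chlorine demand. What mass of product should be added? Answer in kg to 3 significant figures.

8.15 kg

Volume: 299,000 US gal × 3.785 L/gal = 1,131,715 L.
[OCl⁻]/[HOCl] = 10^(pH − pKa) = 10^(8.18 − 7.54) = 4.365; fraction as HOCl = 1/(1 + 4.365) = 0.1864.
Free chlorine required for 0.94 ppm HOCl: 0.94 / 0.1864 = 5.043 ppm.
FC to add: 5.043 − 0.6 = 4.443 mg/L as Cl₂.
Cl₂ equivalent: 4.443 mg/L × 1,131,715 L = 5028 g.
Product at 61.7% available Cl: 5028 / 0.617 = 8150 g.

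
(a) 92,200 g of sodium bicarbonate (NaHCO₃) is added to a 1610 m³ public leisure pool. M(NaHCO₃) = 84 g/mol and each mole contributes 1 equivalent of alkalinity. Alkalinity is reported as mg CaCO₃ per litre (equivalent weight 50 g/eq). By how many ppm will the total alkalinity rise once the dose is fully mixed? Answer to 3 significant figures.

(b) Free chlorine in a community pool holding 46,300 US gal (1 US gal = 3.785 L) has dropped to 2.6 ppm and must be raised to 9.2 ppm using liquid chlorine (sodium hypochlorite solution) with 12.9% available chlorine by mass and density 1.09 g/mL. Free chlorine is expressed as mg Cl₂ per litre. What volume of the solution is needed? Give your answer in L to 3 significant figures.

(a) 34.1 ppm; (b) 8.23 L

(a) Volume: 1610 m³ = 1,610,000 L.
(a) Moles of NaHCO₃: 92,200 g ÷ 84 g/mol = 1098 mol → 1098 eq of alkalinity.
(a) As CaCO₃: 1098 eq × 50 g/eq = 54,880 g.
(a) Rise: 54,880 g / 1,610,000 L × 1000 = 34.09 mg/L.

(b) Volume: 46,300 US gal × 3.785 L/gal = 175,246 L.
(b) Chlorine deficit: 9.2 − 2.6 = 6.6 ppm = 6.6 mg/L as Cl₂.
(b) Cl₂ equivalent needed: 6.6 mg/L × 175,246 L = 1,157,000 mg = 1157 g.
(b) Product at 12.9% available chlorine: 1157 / 0.129 = 8966 g.
(b) Volume at density 1.09 g/mL: 8966 g ÷ 1.09 g/mL = 8226 mL.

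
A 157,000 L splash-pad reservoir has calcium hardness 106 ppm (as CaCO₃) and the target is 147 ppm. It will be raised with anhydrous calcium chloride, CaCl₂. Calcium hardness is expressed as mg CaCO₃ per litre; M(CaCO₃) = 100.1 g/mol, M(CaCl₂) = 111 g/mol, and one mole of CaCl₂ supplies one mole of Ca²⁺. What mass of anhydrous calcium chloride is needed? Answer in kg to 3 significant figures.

7.14 kg

Hardness to add: (147 − 106) = 41 mg/L as CaCO₃ × 157,000 L = 6437 g as CaCO₃.
Moles of Ca²⁺ (1 mol Ca²⁺ ≡ 1 mol CaCO₃): 6437 / 100.1 g/mol = 64.31 mol.
Mass of CaCl₂: 64.31 × 111 = 7138 g.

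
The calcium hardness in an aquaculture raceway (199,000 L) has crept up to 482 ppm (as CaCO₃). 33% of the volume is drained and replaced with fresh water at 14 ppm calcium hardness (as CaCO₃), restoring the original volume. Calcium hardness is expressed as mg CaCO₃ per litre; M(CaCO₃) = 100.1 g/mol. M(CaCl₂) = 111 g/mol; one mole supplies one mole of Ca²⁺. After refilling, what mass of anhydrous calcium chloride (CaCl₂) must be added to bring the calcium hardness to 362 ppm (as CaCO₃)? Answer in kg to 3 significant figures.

7.60 kg

After draining 33% and refilling: 482 × 0.67 + 14 × 0.33 = 327.56 ppm.
Deficit to target: 362 − 327.56 = 34.44 mg/L.
As CaCO₃: 34.44 mg/L × 199,000 L = 6854 g; ÷ 100.1 = 68.47 mol Ca²⁺.
Mass: 68.47 × 111 = 7600 g.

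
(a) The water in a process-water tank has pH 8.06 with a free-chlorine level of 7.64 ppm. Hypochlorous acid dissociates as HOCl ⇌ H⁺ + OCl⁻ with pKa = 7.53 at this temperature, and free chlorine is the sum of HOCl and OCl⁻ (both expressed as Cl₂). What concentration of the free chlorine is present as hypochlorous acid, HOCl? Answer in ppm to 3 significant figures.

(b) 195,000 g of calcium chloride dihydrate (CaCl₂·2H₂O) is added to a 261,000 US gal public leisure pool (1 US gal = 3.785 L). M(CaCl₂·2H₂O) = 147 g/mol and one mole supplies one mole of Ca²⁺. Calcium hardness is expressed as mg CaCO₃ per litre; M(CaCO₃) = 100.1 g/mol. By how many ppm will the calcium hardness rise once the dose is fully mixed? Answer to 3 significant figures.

(a) 1.74 ppm; (b) 134 ppm

(a) [OCl⁻]/[HOCl] = 10^(pH − pKa) = 10^(8.06 − 7.53) = 10^0.53 = 3.388.
(a) Fraction as HOCl = 1 / (1 + 3.388) = 0.2279.
(a) HOCl = 0.2279 × 7.64 ppm = 1.741 ppm.

(b) Volume: 261,000 US gal × 3.785 L/gal = 987,885 L.
(b) Moles of Ca²⁺: 195,000 g ÷ 147 g/mol = 1327 mol.
(b) As CaCO₃: 1327 mol × 100.1 g/mol = 132,800 g.
(b) Rise: 132,800 g / 987,885 L × 1000 = 134.4 mg/L.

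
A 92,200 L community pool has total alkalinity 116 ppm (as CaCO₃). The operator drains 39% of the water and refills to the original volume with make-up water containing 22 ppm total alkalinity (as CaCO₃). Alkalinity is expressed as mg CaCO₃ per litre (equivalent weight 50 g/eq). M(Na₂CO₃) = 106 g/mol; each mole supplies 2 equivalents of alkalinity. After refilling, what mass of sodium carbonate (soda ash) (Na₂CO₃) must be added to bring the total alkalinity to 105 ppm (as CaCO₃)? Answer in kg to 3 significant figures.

2.51 kg

After draining 39% and refilling: 116 × 0.61 + 22 × 0.39 = 79.34 ppm.
Deficit to target: 105 − 79.34 = 25.66 mg/L.
As CaCO₃: 25.66 mg/L × 92,200 L = 2366 g; ÷ 50 g/eq ÷ 2 = 23.66 mol Na₂CO₃.
Mass: 23.66 × 106 = 2508 g.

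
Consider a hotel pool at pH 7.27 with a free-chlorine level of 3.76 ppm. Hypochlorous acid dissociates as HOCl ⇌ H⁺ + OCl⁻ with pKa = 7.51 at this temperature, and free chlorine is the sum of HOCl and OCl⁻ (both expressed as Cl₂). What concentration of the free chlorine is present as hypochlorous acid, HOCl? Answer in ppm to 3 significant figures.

2.39 ppm

[OCl⁻]/[HOCl] = 10^(pH − pKa) = 10^(7.27 − 7.51) = 10^-0.24 = 0.5754.
Fraction as HOCl = 1 / (1 + 0.5754) = 0.6347.
HOCl = 0.6347 × 3.76 ppm = 2.387 ppm.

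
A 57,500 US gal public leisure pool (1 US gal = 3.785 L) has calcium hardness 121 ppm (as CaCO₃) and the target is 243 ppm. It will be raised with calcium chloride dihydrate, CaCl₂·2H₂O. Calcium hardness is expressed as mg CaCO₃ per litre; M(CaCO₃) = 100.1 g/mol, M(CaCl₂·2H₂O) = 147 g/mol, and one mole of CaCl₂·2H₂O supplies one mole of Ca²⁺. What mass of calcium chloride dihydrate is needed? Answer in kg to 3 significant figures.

39.0 kg

Volume: 57,500 US gal × 3.785 L/gal = 217,638 L.
Hardness to add: (243 − 121) = 122 mg/L as CaCO₃ × 217,638 L = 26,550 g as CaCO₃.
Moles of Ca²⁺ (1 mol Ca²⁺ ≡ 1 mol CaCO₃): 26,550 / 100.1 g/mol = 265.3 mol.
Mass of CaCl₂·2H₂O: 265.3 × 147 = 38,990 g.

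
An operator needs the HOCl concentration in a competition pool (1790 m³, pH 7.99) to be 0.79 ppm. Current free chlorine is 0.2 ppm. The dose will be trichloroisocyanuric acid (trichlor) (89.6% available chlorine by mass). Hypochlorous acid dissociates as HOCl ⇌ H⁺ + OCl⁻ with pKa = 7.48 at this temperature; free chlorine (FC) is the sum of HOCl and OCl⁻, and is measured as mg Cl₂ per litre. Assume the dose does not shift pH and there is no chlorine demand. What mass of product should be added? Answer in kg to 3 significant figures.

Volume: 1790 m³ = 1,790,000 L.
[OCl⁻]/[HOCl] = 10^(pH − pKa) = 10^(7.99 − 7.48) = 3.236; fraction as HOCl = 1/(1 + 3.236) = 0.2361.
Free chlorine required for 0.79 ppm HOCl: 0.79 / 0.2361 = 3.346 ppm.
FC to add: 3.346 − 0.2 = 3.146 mg/L as Cl₂.
Cl₂ equivalent: 3.146 mg/L × 1,790,000 L = 5632 g.
Product at 89.6% available Cl: 5632 / 0.896 = 6286 g.

6.29 kg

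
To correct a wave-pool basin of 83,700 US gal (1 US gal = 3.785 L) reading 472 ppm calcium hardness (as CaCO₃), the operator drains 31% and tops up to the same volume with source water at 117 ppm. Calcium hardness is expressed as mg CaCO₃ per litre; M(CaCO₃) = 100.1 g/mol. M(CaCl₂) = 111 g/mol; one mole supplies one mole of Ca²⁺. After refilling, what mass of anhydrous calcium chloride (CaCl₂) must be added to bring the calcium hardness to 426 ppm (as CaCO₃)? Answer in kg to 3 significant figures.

Volume: 83,700 US gal × 3.785 L/gal = 316,804 L.
After draining 31% and refilling: 472 × 0.69 + 117 × 0.31 = 361.95 ppm.
Deficit to target: 426 − 361.95 = 64.05 mg/L.
As CaCO₃: 64.05 mg/L × 316,804 L = 20,290 g; ÷ 100.1 = 202.7 mol Ca²⁺.
Mass: 202.7 × 111 = 22,500 g.

22.5 kg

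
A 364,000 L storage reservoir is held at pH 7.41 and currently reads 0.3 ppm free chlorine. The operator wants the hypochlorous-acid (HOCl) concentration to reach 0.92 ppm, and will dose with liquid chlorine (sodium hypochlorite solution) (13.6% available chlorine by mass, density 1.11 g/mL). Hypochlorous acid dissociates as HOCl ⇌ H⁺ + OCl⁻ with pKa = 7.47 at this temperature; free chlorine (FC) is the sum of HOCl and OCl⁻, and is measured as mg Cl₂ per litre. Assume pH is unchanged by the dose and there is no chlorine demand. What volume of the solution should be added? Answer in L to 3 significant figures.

[OCl⁻]/[HOCl] = 10^(pH − pKa) = 10^(7.41 − 7.47) = 0.871; fraction as HOCl = 1/(1 + 0.871) = 0.5345.
Free chlorine required for 0.92 ppm HOCl: 0.92 / 0.5345 = 1.721 ppm.
FC to add: 1.721 − 0.3 = 1.421 mg/L as Cl₂.
Cl₂ equivalent: 1.421 mg/L × 364,000 L = 517.3 g.
Product at 13.6% available Cl: 517.3 / 0.136 = 3804 g.
Volume: 3804 g ÷ 1.11 g/mL = 3427 mL.

3.43 L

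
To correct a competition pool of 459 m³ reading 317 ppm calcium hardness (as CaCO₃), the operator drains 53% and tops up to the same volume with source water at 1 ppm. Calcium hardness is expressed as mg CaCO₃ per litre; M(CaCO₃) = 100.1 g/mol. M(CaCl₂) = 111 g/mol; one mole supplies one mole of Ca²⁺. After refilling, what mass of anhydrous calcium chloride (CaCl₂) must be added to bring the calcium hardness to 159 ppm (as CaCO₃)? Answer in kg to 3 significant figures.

4.83 kg

Volume: 459 m³ = 459,000 L.
After draining 53% and refilling: 317 × 0.47 + 1 × 0.53 = 149.52 ppm.
Deficit to target: 159 − 149.52 = 9.48 mg/L.
As CaCO₃: 9.48 mg/L × 459,000 L = 4351 g; ÷ 100.1 = 43.47 mol Ca²⁺.
Mass: 43.47 × 111 = 4825 g.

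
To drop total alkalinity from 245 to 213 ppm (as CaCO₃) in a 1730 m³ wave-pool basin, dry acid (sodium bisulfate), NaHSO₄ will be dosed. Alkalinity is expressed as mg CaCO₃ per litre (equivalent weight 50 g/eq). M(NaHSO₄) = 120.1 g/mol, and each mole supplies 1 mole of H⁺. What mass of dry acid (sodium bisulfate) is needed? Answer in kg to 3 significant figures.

Volume: 1730 m³ = 1,730,000 L.
Alkalinity to neutralize: (245 − 213) = 32 mg/L as CaCO₃ × 1,730,000 L = 55,360 g as CaCO₃.
Equivalents of H⁺ required: 55,360 ÷ 50 g/eq = 1107 eq = 1107 mol NaHSO₄.
Mass of NaHSO₄: 1107 × 120.1 = 133,000 g.

133 kg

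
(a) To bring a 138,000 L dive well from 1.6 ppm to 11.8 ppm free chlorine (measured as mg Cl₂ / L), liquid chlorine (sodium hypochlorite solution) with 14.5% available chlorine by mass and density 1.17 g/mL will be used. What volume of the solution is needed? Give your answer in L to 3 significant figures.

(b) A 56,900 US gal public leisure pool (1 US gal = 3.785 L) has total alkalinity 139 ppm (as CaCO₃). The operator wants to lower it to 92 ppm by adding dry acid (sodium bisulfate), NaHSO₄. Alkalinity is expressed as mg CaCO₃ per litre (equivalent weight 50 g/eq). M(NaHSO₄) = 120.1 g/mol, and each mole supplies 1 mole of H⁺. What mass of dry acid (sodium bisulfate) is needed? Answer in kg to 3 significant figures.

(a) 8.30 L; (b) 24.3 kg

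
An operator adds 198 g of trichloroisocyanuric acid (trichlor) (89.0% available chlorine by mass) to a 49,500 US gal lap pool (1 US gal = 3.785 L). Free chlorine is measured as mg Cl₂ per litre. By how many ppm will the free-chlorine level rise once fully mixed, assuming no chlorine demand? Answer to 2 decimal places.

Volume: 49,500 US gal × 3.785 L/gal = 187,358 L.
Available chlorine delivered: 198 g × 0.89 = 176.2 g as Cl₂.
Concentration rise: 176.2 g / 187,358 L = 0.9406 mg/L = 0.94 ppm.

0.94 ppm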